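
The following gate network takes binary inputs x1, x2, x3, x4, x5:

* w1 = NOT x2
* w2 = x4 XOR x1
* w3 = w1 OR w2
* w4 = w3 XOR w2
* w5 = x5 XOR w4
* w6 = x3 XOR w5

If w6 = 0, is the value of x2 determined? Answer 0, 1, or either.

either

Both values of x2 occur among assignments with w6 = 0:
  x2=0: x1=0, x2=0, x3=0, x4=0, x5=1
  x2=1: x1=0, x2=1, x3=0, x4=0, x5=0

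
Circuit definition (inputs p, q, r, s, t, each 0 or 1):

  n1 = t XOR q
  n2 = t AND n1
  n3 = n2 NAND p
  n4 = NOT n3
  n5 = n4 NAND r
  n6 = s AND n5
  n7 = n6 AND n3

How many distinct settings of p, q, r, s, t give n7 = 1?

14

n7 = n6 AND n3 must be 1, so both n6 = 1 and n3 = 1.
Enumerating the 32 input combinations, 14 give n7 = 1 and 18 give n7 = 0.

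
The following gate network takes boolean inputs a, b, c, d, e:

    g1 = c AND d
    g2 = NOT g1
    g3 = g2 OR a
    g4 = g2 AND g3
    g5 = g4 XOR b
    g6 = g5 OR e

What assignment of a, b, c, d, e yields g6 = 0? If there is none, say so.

a=0, b=0, c=1, d=1, e=0

g6 = g5 OR e must be 0, so both g5 = 0 and e = 0.
g5 = g4 XOR b must be 0, so g4 and b are equal.
Check with a=0, b=0, c=1, d=1, e=0:
g1 = c AND d = 1 AND 1 = 1
g2 = NOT g1 = NOT 1 = 0
g3 = g2 OR a = 0 OR 0 = 0
g4 = g2 AND g3 = 0 AND 0 = 0
g5 = g4 XOR b = 0 XOR 0 = 0
g6 = g5 OR e = 0 OR 0 = 0
So g6 = 0 as required.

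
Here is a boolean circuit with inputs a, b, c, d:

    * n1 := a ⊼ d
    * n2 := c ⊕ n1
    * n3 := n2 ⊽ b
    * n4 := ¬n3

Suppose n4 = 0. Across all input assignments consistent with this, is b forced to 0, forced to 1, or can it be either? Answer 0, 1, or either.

0

n4 = ¬n3 must be 0, so n3 = 1.
n3 = n2 ⊽ b must be 1, so both n2 = 0 and b = 0.
Every assignment with n4 = 0 has b = 0; there are 4 such assignment(s).
  a=0, b=0, c=1, d=0
  a=0, b=0, c=1, d=1
  a=1, b=0, c=0, d=1
  a=1, b=0, c=1, d=0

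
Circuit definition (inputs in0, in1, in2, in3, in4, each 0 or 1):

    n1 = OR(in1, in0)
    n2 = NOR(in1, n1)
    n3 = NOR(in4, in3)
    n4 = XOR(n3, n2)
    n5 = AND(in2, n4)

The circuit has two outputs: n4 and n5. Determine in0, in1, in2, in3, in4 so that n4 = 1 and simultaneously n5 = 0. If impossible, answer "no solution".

Check with in0=0 in1=0 in2=0 in3=0 in4=1:
n1 = OR(in1, in0) = OR(0, 0) = 0
n2 = NOR(in1, n1) = NOR(0, 0) = 1
n3 = NOR(in4, in3) = NOR(1, 0) = 0
n4 = XOR(n3, n2) = XOR(0, 1) = 1
n5 = AND(in2, n4) = AND(0, 1) = 0
So n4 = 1 and n5 = 0.

in0=0 in1=0 in2=0 in3=0 in4=1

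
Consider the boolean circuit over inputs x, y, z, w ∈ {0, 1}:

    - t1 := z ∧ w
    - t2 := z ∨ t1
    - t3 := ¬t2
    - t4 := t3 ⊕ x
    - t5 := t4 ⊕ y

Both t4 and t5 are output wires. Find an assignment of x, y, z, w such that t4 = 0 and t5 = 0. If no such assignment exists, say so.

Check with x=1 y=0 z=0 w=0:
t1 = z ∧ w = 0 ∧ 0 = 0
t2 = z ∨ t1 = 0 ∨ 0 = 0
t3 = ¬t2 = ¬0 = 1
t4 = t3 ⊕ x = 1 ⊕ 1 = 0
t5 = t4 ⊕ y = 0 ⊕ 0 = 0
So t4 = 0 and t5 = 0.

x=1 y=0 z=0 w=0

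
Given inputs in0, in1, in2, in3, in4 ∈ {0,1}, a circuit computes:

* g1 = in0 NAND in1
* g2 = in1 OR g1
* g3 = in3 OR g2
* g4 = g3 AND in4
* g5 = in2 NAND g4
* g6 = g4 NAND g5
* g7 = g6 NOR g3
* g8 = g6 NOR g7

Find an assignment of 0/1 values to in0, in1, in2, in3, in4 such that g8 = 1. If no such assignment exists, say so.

g8 = g6 NOR g7 must be 1, so both g6 = 0 and g7 = 0.
g6 = g4 NAND g5 must be 0, so both g4 = 1 and g5 = 1.
g7 = g6 NOR g3 must be 0, so at least one of g6, g3 is 1.
Check with in0=0, in1=0, in2=0, in3=1, in4=1:
g1 = in0 NAND in1 = 0 NAND 0 = 1
g2 = in1 OR g1 = 0 OR 1 = 1
g3 = in3 OR g2 = 1 OR 1 = 1
g4 = g3 AND in4 = 1 AND 1 = 1
g5 = in2 NAND g4 = 0 NAND 1 = 1
g6 = g4 NAND g5 = 1 NAND 1 = 0
g7 = g6 NOR g3 = 0 NOR 1 = 0
g8 = g6 NOR g7 = 0 NOR 0 = 1
So g8 = 1 as required.

in0=0, in1=0, in2=0, in3=1, in4=1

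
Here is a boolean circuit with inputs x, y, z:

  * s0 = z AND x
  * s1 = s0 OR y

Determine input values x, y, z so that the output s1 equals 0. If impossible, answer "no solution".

x=0, y=0, z=1

s1 = s0 OR y must be 0, so both s0 = 0 and y = 0.
s0 = z AND x must be 0, so at least one of z, x is 0.
Check with x=0, y=0, z=1:
s0 = z AND x = 1 AND 0 = 0
s1 = s0 OR y = 0 OR 0 = 0
So s1 = 0 as required.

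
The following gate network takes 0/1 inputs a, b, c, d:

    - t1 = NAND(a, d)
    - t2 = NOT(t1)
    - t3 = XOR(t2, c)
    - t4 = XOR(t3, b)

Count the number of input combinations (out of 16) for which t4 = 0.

t4 = XOR(t3, b) must be 0, so t3 and b are equal.
Enumerating the 16 input combinations, 8 give t4 = 0 and 8 give t4 = 1.

8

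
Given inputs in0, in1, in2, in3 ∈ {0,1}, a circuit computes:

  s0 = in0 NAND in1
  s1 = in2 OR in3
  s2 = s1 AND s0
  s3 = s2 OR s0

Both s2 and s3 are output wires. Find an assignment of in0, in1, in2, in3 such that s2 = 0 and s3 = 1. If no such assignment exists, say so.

in0=1, in1=0, in2=0, in3=0

Check with in0=1, in1=0, in2=0, in3=0:
s0 = in0 NAND in1 = 1 NAND 0 = 1
s1 = in2 OR in3 = 0 OR 0 = 0
s2 = s1 AND s0 = 0 AND 1 = 0
s3 = s2 OR s0 = 0 OR 1 = 1
So s2 = 0 and s3 = 1.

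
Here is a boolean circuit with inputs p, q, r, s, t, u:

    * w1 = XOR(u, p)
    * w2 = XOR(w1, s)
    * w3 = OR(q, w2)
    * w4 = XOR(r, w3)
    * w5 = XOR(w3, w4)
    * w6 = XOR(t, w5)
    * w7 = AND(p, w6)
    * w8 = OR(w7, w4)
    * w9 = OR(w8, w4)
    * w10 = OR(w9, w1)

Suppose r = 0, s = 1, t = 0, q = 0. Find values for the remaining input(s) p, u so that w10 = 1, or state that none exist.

w10 = OR(w9, w1) must be 1, so at least one of w9, w1 is 1.
Check with r = 0, s = 1, t = 0, q = 0 and p=0, u=1:
w1 = XOR(u, p) = XOR(1, 0) = 1
w2 = XOR(w1, s) = XOR(1, 1) = 0
w3 = OR(q, w2) = OR(0, 0) = 0
w4 = XOR(r, w3) = XOR(0, 0) = 0
w5 = XOR(w3, w4) = XOR(0, 0) = 0
w6 = XOR(t, w5) = XOR(0, 0) = 0
w7 = AND(p, w6) = AND(0, 0) = 0
w8 = OR(w7, w4) = OR(0, 0) = 0
w9 = OR(w8, w4) = OR(0, 0) = 0
w10 = OR(w9, w1) = OR(0, 1) = 1
So w10 = 1.

p=0 u=1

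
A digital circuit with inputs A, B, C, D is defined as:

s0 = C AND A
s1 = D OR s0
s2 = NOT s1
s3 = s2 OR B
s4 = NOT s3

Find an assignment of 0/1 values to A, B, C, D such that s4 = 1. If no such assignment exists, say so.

A=0, B=0, C=0, D=1

Check with A=0, B=0, C=0, D=1:
s0 = C AND A = 0 AND 0 = 0
s1 = D OR s0 = 1 OR 0 = 1
s2 = NOT s1 = NOT 1 = 0
s3 = s2 OR B = 0 OR 0 = 0
s4 = NOT s3 = NOT 0 = 1
So s4 = 1 as required.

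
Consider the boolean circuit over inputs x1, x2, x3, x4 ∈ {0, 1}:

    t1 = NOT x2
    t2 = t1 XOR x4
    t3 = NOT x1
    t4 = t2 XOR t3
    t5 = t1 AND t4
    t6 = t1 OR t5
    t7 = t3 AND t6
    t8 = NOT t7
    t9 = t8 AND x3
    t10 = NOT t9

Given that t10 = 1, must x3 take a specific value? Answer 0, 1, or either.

Both values of x3 occur among assignments with t10 = 1:
  x3=0: x1=0, x2=0, x3=0, x4=0
  x3=1: x1=0, x2=0, x3=1, x4=0

either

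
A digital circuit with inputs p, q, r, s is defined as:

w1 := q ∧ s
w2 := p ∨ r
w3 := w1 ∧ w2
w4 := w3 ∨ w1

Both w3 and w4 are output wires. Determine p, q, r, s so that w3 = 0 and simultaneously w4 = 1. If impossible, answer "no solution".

Check with p=0 q=1 r=0 s=1:
w1 = q ∧ s = 1 ∧ 1 = 1
w2 = p ∨ r = 0 ∨ 0 = 0
w3 = w1 ∧ w2 = 1 ∧ 0 = 0
w4 = w3 ∨ w1 = 0 ∨ 1 = 1
So w3 = 0 and w4 = 1.

p=0 q=1 r=0 s=1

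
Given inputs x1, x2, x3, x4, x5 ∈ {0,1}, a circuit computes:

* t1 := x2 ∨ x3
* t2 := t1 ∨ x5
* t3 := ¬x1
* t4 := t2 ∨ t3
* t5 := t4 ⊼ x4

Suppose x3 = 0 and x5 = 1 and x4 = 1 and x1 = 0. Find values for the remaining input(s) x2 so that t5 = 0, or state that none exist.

Check with x3 = 0 and x5 = 1 and x4 = 1 and x1 = 0 and x2=0:
t1 = x2 ∨ x3 = 0 ∨ 0 = 0
t2 = t1 ∨ x5 = 0 ∨ 1 = 1
t3 = ¬x1 = ¬0 = 1
t4 = t2 ∨ t3 = 1 ∨ 1 = 1
t5 = t4 ⊼ x4 = 1 ⊼ 1 = 0
So t5 = 0.

x2=0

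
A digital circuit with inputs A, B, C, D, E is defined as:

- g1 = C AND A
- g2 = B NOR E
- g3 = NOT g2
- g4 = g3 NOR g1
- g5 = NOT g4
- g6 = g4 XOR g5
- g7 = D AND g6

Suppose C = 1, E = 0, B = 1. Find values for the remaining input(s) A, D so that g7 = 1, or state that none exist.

A=0, D=1

g7 = D AND g6 must be 1, so both D = 1 and g6 = 1.
Check with C = 1, E = 0, B = 1 and A=0, D=1:
g1 = C AND A = 1 AND 0 = 0
g2 = B NOR E = 1 NOR 0 = 0
g3 = NOT g2 = NOT 0 = 1
g4 = g3 NOR g1 = 1 NOR 0 = 0
g5 = NOT g4 = NOT 0 = 1
g6 = g4 XOR g5 = 0 XOR 1 = 1
g7 = D AND g6 = 1 AND 1 = 1
So g7 = 1.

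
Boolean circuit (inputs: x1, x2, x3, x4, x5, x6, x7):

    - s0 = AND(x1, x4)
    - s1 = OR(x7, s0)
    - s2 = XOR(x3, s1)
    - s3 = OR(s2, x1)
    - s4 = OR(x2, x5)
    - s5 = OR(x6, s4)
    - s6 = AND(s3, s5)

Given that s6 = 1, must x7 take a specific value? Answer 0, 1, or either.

Both values of x7 occur among assignments with s6 = 1:
  x7=0: x1=0, x2=0, x3=1, x4=0, x5=0, x6=1, x7=0
  x7=1: x1=0, x2=0, x3=0, x4=0, x5=0, x6=1, x7=1

either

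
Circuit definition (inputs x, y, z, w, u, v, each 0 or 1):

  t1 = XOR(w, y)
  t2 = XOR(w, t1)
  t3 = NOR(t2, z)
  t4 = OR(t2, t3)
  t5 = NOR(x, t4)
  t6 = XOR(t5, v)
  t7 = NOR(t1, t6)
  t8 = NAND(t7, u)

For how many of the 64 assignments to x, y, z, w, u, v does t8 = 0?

t8 = NAND(t7, u) must be 0, so both t7 = 1 and u = 1.
t7 = NOR(t1, t6) must be 1, so both t1 = 0 and t6 = 0.
t1 = XOR(w, y) must be 0, so w and y are equal.
Enumerating the 64 input combinations, 8 give t8 = 0 and 56 give t8 = 1.

8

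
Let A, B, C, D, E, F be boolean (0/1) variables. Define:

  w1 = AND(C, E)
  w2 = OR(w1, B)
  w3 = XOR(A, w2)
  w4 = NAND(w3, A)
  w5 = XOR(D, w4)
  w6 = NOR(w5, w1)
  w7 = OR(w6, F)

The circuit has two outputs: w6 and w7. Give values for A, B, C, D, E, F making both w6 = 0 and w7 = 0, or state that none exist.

A=1, B=1, C=1, D=1, E=1, F=0

Check with A=1, B=1, C=1, D=1, E=1, F=0:
w1 = AND(C, E) = AND(1, 1) = 1
w2 = OR(w1, B) = OR(1, 1) = 1
w3 = XOR(A, w2) = XOR(1, 1) = 0
w4 = NAND(w3, A) = NAND(0, 1) = 1
w5 = XOR(D, w4) = XOR(1, 1) = 0
w6 = NOR(w5, w1) = NOR(0, 1) = 0
w7 = OR(w6, F) = OR(0, 0) = 0
So w6 = 0 and w7 = 0.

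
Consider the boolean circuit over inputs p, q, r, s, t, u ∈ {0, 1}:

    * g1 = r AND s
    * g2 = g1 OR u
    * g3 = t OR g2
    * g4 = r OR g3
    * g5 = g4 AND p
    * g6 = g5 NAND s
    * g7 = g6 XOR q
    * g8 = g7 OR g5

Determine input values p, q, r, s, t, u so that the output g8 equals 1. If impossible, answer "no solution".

g8 = g7 OR g5 must be 1, so at least one of g7, g5 is 1.
Check with p=1 q=0 r=0 s=0 t=0 u=1:
g1 = r AND s = 0 AND 0 = 0
g2 = g1 OR u = 0 OR 1 = 1
g3 = t OR g2 = 0 OR 1 = 1
g4 = r OR g3 = 0 OR 1 = 1
g5 = g4 AND p = 1 AND 1 = 1
g6 = g5 NAND s = 1 NAND 0 = 1
g7 = g6 XOR q = 1 XOR 0 = 1
g8 = g7 OR g5 = 1 OR 1 = 1
So g8 = 1 as required.

p=1 q=0 r=0 s=0 t=0 u=1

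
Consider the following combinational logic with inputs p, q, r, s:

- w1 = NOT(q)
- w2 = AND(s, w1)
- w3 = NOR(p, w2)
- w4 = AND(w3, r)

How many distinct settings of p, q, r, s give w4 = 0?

13

w4 = AND(w3, r) must be 0, so at least one of w3, r is 0.
Enumerating the 16 input combinations, 13 give w4 = 0 and 3 give w4 = 1.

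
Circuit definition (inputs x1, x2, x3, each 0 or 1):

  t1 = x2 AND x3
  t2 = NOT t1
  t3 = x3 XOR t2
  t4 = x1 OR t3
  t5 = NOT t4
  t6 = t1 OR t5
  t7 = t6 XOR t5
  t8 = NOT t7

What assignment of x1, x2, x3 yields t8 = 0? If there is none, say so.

t8 = NOT t7 must be 0, so t7 = 1.
t7 = t6 XOR t5 must be 1, so t6 and t5 differ.
Check with x1=0, x2=1, x3=1:
t1 = x2 AND x3 = 1 AND 1 = 1
t2 = NOT t1 = NOT 1 = 0
t3 = x3 XOR t2 = 1 XOR 0 = 1
t4 = x1 OR t3 = 0 OR 1 = 1
t5 = NOT t4 = NOT 1 = 0
t6 = t1 OR t5 = 1 OR 0 = 1
t7 = t6 XOR t5 = 1 XOR 0 = 1
t8 = NOT t7 = NOT 1 = 0
So t8 = 0 as required.

x1=0, x2=1, x3=1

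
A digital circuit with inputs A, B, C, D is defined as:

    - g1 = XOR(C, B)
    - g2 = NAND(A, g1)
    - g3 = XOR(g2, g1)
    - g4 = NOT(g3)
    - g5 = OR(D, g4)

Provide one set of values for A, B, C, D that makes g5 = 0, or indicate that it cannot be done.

g5 = OR(D, g4) must be 0, so both D = 0 and g4 = 0.
Check with A=0, B=1, C=1, D=0:
g1 = XOR(C, B) = XOR(1, 1) = 0
g2 = NAND(A, g1) = NAND(0, 0) = 1
g3 = XOR(g2, g1) = XOR(1, 0) = 1
g4 = NOT(g3) = NOT 1 = 0
g5 = OR(D, g4) = OR(0, 0) = 0
So g5 = 0 as required.

A=0, B=1, C=1, D=0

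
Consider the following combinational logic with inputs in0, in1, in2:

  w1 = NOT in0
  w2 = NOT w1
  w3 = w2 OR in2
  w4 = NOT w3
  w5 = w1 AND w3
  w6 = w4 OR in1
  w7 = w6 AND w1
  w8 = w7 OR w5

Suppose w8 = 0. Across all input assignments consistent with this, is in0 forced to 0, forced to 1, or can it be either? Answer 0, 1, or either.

w8 = w7 OR w5 must be 0, so both w7 = 0 and w5 = 0.
Every assignment with w8 = 0 has in0 = 1; there are 4 such assignment(s).
  in0=1, in1=0, in2=0
  in0=1, in1=0, in2=1
  in0=1, in1=1, in2=0
  in0=1, in1=1, in2=1

1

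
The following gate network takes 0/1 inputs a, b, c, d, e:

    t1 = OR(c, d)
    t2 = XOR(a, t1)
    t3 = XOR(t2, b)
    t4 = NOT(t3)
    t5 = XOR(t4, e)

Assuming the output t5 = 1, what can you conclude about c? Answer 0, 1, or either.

Both values of c occur among assignments with t5 = 1:
  c=0: a=0, b=0, c=0, d=0, e=0
  c=1: a=0, b=0, c=1, d=0, e=1

either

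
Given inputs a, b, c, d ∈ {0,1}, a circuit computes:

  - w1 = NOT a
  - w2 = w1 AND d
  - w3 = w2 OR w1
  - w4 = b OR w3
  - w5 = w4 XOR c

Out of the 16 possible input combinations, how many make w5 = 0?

8

w5 = w4 XOR c must be 0, so w4 and c are equal.
Enumerating the 16 input combinations, 8 give w5 = 0 and 8 give w5 = 1.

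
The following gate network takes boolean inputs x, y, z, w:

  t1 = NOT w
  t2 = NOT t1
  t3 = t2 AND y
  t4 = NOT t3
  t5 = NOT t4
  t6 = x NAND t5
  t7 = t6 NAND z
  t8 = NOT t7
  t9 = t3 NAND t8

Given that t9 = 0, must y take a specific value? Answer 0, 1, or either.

1

t9 = t3 NAND t8 must be 0, so both t3 = 1 and t8 = 1.
t3 = t2 AND y must be 1, so both t2 = 1 and y = 1.
t8 = NOT t7 must be 1, so t7 = 0.
Every assignment with t9 = 0 has y = 1; there are 1 such assignment(s).
  x=0, y=1, z=1, w=1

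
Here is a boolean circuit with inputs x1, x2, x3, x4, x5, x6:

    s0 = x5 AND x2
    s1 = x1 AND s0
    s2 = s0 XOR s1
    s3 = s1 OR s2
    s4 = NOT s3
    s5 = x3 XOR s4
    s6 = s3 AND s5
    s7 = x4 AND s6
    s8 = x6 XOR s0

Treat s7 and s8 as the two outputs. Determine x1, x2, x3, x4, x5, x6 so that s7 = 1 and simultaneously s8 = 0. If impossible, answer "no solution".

x1=0 x2=1 x3=1 x4=1 x5=1 x6=1

Check with x1=0 x2=1 x3=1 x4=1 x5=1 x6=1:
s0 = x5 AND x2 = 1 AND 1 = 1
s1 = x1 AND s0 = 0 AND 1 = 0
s2 = s0 XOR s1 = 1 XOR 0 = 1
s3 = s1 OR s2 = 0 OR 1 = 1
s4 = NOT s3 = NOT 1 = 0
s5 = x3 XOR s4 = 1 XOR 0 = 1
s6 = s3 AND s5 = 1 AND 1 = 1
s7 = x4 AND s6 = 1 AND 1 = 1
s8 = x6 XOR s0 = 1 XOR 1 = 0
So s7 = 1 and s8 = 0.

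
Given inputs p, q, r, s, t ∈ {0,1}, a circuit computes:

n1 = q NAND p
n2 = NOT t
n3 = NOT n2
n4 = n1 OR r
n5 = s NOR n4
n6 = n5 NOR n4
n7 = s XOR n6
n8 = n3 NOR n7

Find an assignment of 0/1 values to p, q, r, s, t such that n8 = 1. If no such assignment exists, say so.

n8 = n3 NOR n7 must be 1, so both n3 = 0 and n7 = 0.
Check with p=0, q=1, r=1, s=0, t=0:
n1 = q NAND p = 1 NAND 0 = 1
n2 = NOT t = NOT 0 = 1
n3 = NOT n2 = NOT 1 = 0
n4 = n1 OR r = 1 OR 1 = 1
n5 = s NOR n4 = 0 NOR 1 = 0
n6 = n5 NOR n4 = 0 NOR 1 = 0
n7 = s XOR n6 = 0 XOR 0 = 0
n8 = n3 NOR n7 = 0 NOR 0 = 1
So n8 = 1 as required.

p=0, q=1, r=1, s=0, t=0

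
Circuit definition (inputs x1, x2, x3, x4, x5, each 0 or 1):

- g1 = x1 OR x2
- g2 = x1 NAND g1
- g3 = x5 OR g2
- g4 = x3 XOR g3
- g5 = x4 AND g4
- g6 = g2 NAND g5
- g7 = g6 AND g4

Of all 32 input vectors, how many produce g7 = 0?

g7 = g6 AND g4 must be 0, so at least one of g6, g4 is 0.
Enumerating the 32 input combinations, 20 give g7 = 0 and 12 give g7 = 1.

20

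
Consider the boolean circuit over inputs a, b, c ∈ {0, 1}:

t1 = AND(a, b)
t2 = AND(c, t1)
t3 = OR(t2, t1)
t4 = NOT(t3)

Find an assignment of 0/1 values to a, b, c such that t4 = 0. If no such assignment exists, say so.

Check with a=1, b=1, c=0:
t1 = AND(a, b) = AND(1, 1) = 1
t2 = AND(c, t1) = AND(0, 1) = 0
t3 = OR(t2, t1) = OR(0, 1) = 1
t4 = NOT(t3) = NOT 1 = 0
So t4 = 0 as required.

a=1, b=1, c=0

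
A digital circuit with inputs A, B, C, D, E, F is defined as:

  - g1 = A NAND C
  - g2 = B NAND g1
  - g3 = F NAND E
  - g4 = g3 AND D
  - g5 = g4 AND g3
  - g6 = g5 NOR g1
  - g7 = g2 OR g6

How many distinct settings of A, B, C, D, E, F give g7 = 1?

g7 = g2 OR g6 must be 1, so at least one of g2, g6 is 1.
Enumerating the 64 input combinations, 40 give g7 = 1 and 24 give g7 = 0.

40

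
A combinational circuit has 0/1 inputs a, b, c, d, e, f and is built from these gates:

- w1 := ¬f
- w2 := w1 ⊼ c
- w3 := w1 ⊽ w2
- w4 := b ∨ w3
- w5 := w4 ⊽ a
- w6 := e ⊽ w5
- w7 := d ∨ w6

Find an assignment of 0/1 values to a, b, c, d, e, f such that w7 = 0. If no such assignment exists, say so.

a=0, b=0, c=1, d=0, e=1, f=0

Check with a=0, b=0, c=1, d=0, e=1, f=0:
w1 = ¬f = ¬0 = 1
w2 = w1 ⊼ c = 1 ⊼ 1 = 0
w3 = w1 ⊽ w2 = 1 ⊽ 0 = 0
w4 = b ∨ w3 = 0 ∨ 0 = 0
w5 = w4 ⊽ a = 0 ⊽ 0 = 1
w6 = e ⊽ w5 = 1 ⊽ 1 = 0
w7 = d ∨ w6 = 0 ∨ 0 = 0
So w7 = 0 as required.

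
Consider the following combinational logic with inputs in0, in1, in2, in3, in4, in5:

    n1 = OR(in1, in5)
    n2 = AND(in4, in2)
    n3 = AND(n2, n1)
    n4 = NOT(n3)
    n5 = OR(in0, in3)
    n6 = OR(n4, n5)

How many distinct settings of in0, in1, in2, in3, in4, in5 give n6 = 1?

61

n6 = OR(n4, n5) must be 1, so at least one of n4, n5 is 1.
Enumerating the 64 input combinations, 61 give n6 = 1 and 3 give n6 = 0.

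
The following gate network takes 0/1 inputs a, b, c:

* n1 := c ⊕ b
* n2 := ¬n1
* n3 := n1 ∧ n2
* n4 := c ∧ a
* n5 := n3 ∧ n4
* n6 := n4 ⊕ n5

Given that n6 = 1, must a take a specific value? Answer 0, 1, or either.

n6 = n4 ⊕ n5 must be 1, so n4 and n5 differ.
Every assignment with n6 = 1 has a = 1; there are 2 such assignment(s).
  a=1, b=0, c=1
  a=1, b=1, c=1

1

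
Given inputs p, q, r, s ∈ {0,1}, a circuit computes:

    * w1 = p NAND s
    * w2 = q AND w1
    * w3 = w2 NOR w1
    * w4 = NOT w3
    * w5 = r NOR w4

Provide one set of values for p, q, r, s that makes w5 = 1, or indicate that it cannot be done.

p=1, q=0, r=0, s=1

w5 = r NOR w4 must be 1, so both r = 0 and w4 = 0.
w4 = NOT w3 must be 0, so w3 = 1.
Check with p=1, q=0, r=0, s=1:
w1 = p NAND s = 1 NAND 1 = 0
w2 = q AND w1 = 0 AND 0 = 0
w3 = w2 NOR w1 = 0 NOR 0 = 1
w4 = NOT w3 = NOT 1 = 0
w5 = r NOR w4 = 0 NOR 0 = 1
So w5 = 1 as required.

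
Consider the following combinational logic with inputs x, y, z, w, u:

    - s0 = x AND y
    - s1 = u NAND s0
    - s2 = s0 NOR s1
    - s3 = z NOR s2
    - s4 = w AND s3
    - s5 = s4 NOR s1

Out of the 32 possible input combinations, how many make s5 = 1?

3

s5 = s4 NOR s1 must be 1, so both s4 = 0 and s1 = 0.
s4 = w AND s3 must be 0, so at least one of w, s3 is 0.
s1 = u NAND s0 must be 0, so both u = 1 and s0 = 1.
Enumerating the 32 input combinations, 3 give s5 = 1 and 29 give s5 = 0.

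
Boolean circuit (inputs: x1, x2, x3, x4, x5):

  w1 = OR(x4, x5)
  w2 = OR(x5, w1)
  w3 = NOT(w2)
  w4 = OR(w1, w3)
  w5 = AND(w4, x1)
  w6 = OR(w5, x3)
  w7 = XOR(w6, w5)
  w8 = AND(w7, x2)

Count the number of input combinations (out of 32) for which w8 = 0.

w8 = AND(w7, x2) must be 0, so at least one of w7, x2 is 0.
Enumerating the 32 input combinations, 28 give w8 = 0 and 4 give w8 = 1.

28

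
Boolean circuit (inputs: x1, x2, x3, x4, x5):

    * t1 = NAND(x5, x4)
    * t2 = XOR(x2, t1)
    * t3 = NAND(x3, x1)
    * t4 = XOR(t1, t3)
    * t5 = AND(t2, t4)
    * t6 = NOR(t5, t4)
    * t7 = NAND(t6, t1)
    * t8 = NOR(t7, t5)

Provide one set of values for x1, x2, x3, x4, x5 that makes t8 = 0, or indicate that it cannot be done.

x1=1, x2=1, x3=1, x4=1, x5=0

Check with x1=1, x2=1, x3=1, x4=1, x5=0:
t1 = NAND(x5, x4) = NAND(0, 1) = 1
t2 = XOR(x2, t1) = XOR(1, 1) = 0
t3 = NAND(x3, x1) = NAND(1, 1) = 0
t4 = XOR(t1, t3) = XOR(1, 0) = 1
t5 = AND(t2, t4) = AND(0, 1) = 0
t6 = NOR(t5, t4) = NOR(0, 1) = 0
t7 = NAND(t6, t1) = NAND(0, 1) = 1
t8 = NOR(t7, t5) = NOR(1, 0) = 0
So t8 = 0 as required.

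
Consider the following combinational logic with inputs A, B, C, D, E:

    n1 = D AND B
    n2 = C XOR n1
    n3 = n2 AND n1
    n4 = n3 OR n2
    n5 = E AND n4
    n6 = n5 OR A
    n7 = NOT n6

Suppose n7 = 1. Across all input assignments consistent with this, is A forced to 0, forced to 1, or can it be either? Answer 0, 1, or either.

0

n7 = NOT n6 must be 1, so n6 = 0.
n6 = n5 OR A must be 0, so both n5 = 0 and A = 0.
Every assignment with n7 = 1 has A = 0; there are 12 such assignment(s).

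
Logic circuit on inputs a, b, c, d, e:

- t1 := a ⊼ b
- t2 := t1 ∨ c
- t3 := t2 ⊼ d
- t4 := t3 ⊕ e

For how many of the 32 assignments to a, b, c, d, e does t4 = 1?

t4 = t3 ⊕ e must be 1, so t3 and e differ.
Enumerating the 32 input combinations, 16 give t4 = 1 and 16 give t4 = 0.

16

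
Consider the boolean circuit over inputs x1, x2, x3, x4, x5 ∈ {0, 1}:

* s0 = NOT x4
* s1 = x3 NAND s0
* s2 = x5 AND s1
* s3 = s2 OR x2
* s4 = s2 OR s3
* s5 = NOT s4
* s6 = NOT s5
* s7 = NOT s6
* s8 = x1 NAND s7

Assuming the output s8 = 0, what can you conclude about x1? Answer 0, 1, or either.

1

s8 = x1 NAND s7 must be 0, so both x1 = 1 and s7 = 1.
s7 = NOT s6 must be 1, so s6 = 0.
Every assignment with s8 = 0 has x1 = 1; there are 5 such assignment(s).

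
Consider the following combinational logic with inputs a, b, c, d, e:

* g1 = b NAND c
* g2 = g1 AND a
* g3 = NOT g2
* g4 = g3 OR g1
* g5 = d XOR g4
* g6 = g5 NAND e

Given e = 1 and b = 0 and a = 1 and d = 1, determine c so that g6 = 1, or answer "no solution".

g6 = g5 NAND e must be 1, so at least one of g5, e is 0.
Check with e = 1 and b = 0 and a = 1 and d = 1 and c=0:
g1 = b NAND c = 0 NAND 0 = 1
g2 = g1 AND a = 1 AND 1 = 1
g3 = NOT g2 = NOT 1 = 0
g4 = g3 OR g1 = 0 OR 1 = 1
g5 = d XOR g4 = 1 XOR 1 = 0
g6 = g5 NAND e = 0 NAND 1 = 1
So g6 = 1.

c=0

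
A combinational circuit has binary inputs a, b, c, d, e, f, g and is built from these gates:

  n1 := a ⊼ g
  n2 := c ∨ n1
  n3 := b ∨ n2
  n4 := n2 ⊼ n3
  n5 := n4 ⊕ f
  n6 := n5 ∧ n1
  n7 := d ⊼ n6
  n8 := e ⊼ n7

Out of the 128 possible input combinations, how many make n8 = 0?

52

n8 = e ⊼ n7 must be 0, so both e = 1 and n7 = 1.
n7 = d ⊼ n6 must be 1, so at least one of d, n6 is 0.
Enumerating the 128 input combinations, 52 give n8 = 0 and 76 give n8 = 1.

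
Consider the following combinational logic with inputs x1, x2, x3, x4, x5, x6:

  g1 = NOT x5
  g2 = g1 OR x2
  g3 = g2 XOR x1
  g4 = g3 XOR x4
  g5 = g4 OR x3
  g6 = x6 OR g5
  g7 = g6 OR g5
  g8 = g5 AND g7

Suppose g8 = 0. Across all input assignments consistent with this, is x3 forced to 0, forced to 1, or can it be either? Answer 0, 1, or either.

0

g8 = g5 AND g7 must be 0, so at least one of g5, g7 is 0.
Every assignment with g8 = 0 has x3 = 0; there are 16 such assignment(s).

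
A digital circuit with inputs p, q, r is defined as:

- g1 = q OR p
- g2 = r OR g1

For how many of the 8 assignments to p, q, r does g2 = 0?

g2 = r OR g1 must be 0, so both r = 0 and g1 = 0.
g1 = q OR p must be 0, so both q = 0 and p = 0.
Satisfying assignments:
  p=0, q=0, r=0

1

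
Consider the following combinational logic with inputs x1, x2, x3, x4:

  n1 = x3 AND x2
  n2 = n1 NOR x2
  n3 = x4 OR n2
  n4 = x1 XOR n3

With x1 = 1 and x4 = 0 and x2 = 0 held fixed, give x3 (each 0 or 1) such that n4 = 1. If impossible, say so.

no solution exists

With x1 = 1 and x4 = 0 and x2 = 0 fixed, none of the 2 settings of x3 give n4 = 1.
For example, with x3=1:
n1 = x3 AND x2 = 1 AND 0 = 0
n2 = n1 NOR x2 = 0 NOR 0 = 1
n3 = x4 OR n2 = 0 OR 1 = 1
n4 = x1 XOR n3 = 1 XOR 1 = 0
giving n4 = 0 ≠ 1.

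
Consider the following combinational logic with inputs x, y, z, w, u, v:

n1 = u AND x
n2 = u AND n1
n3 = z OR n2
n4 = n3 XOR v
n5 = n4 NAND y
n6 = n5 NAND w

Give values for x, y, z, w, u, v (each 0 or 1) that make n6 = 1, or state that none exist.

x=0, y=0, z=1, w=0, u=1, v=0

n6 = n5 NAND w must be 1, so at least one of n5, w is 0.
Check with x=0, y=0, z=1, w=0, u=1, v=0:
n1 = u AND x = 1 AND 0 = 0
n2 = u AND n1 = 1 AND 0 = 0
n3 = z OR n2 = 1 OR 0 = 1
n4 = n3 XOR v = 1 XOR 0 = 1
n5 = n4 NAND y = 1 NAND 0 = 1
n6 = n5 NAND w = 1 NAND 0 = 1
So n6 = 1 as required.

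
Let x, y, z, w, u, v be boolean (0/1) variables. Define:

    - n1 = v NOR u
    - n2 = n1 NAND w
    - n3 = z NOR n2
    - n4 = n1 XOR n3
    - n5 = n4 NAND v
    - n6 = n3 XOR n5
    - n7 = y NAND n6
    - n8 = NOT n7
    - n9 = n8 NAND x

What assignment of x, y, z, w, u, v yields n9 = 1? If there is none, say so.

Check with x=1 y=0 z=0 w=1 u=0 v=1:
n1 = v NOR u = 1 NOR 0 = 0
n2 = n1 NAND w = 0 NAND 1 = 1
n3 = z NOR n2 = 0 NOR 1 = 0
n4 = n1 XOR n3 = 0 XOR 0 = 0
n5 = n4 NAND v = 0 NAND 1 = 1
n6 = n3 XOR n5 = 0 XOR 1 = 1
n7 = y NAND n6 = 0 NAND 1 = 1
n8 = NOT n7 = NOT 1 = 0
n9 = n8 NAND x = 0 NAND 1 = 1
So n9 = 1 as required.

x=1 y=0 z=0 w=1 u=0 v=1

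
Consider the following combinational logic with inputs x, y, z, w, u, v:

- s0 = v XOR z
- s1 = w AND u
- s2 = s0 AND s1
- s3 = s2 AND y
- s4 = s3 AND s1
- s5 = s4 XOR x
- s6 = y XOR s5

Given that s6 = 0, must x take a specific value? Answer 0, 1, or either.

either

Both values of x occur among assignments with s6 = 0:
  x=0: x=0, y=0, z=0, w=0, u=0, v=0
  x=1: x=1, y=1, z=0, w=0, u=0, v=0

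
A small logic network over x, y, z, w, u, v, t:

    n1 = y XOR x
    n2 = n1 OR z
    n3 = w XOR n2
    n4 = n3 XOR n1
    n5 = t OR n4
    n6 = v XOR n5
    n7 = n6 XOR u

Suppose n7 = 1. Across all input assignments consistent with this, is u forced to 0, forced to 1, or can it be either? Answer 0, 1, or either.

either

Both values of u occur among assignments with n7 = 1:
  u=0: x=0, y=0, z=0, w=0, u=0, v=0, t=1
  u=1: x=0, y=0, z=0, w=0, u=1, v=0, t=0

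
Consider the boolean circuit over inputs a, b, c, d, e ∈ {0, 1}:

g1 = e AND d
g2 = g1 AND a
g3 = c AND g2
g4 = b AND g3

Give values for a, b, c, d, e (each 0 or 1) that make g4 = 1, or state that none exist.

a=1, b=1, c=1, d=1, e=1

g4 = b AND g3 must be 1, so both b = 1 and g3 = 1.
g3 = c AND g2 must be 1, so both c = 1 and g2 = 1.
Check with a=1, b=1, c=1, d=1, e=1:
g1 = e AND d = 1 AND 1 = 1
g2 = g1 AND a = 1 AND 1 = 1
g3 = c AND g2 = 1 AND 1 = 1
g4 = b AND g3 = 1 AND 1 = 1
So g4 = 1 as required.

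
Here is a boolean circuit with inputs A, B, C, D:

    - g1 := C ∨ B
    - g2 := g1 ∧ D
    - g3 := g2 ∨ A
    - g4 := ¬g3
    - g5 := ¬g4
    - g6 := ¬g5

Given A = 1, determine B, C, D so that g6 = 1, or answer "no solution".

no solution exists

With A = 1 fixed, none of the 8 settings of B, C, D give g6 = 1.
For example, with B=1, C=0, D=0:
g1 = C ∨ B = 0 ∨ 1 = 1
g2 = g1 ∧ D = 1 ∧ 0 = 0
g3 = g2 ∨ A = 0 ∨ 1 = 1
g4 = ¬g3 = ¬1 = 0
g5 = ¬g4 = ¬0 = 1
g6 = ¬g5 = ¬1 = 0
giving g6 = 0 ≠ 1.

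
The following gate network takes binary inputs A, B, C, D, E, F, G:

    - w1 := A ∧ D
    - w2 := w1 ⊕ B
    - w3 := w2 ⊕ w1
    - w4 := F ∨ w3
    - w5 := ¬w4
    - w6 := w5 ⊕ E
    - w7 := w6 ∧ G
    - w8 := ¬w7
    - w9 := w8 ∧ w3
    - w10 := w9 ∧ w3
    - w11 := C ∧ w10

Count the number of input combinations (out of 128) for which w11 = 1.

w11 = C ∧ w10 must be 1, so both C = 1 and w10 = 1.
w10 = w9 ∧ w3 must be 1, so both w9 = 1 and w3 = 1.
Enumerating the 128 input combinations, 24 give w11 = 1 and 104 give w11 = 0.

24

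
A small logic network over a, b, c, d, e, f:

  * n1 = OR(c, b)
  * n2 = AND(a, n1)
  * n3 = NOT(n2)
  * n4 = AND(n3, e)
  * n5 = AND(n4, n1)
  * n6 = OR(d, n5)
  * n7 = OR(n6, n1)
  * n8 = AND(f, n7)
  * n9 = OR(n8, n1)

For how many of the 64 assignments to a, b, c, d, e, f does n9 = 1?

n9 = OR(n8, n1) must be 1, so at least one of n8, n1 is 1.
Enumerating the 64 input combinations, 52 give n9 = 1 and 12 give n9 = 0.

52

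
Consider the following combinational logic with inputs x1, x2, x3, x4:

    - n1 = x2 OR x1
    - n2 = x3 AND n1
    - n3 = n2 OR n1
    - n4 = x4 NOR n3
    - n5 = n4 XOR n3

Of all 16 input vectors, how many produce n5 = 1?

n5 = n4 XOR n3 must be 1, so n4 and n3 differ.
Enumerating the 16 input combinations, 14 give n5 = 1 and 2 give n5 = 0.

14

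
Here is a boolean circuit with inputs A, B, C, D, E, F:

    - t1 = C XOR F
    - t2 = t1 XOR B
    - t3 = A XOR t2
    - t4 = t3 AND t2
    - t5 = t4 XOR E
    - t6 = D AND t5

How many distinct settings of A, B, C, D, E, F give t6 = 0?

48

t6 = D AND t5 must be 0, so at least one of D, t5 is 0.
Enumerating the 64 input combinations, 48 give t6 = 0 and 16 give t6 = 1.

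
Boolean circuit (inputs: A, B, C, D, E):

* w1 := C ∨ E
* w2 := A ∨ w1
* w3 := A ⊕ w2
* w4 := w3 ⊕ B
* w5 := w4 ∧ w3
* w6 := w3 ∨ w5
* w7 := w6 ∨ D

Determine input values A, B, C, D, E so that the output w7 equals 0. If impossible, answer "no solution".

Check with A=1, B=0, C=1, D=0, E=1:
w1 = C ∨ E = 1 ∨ 1 = 1
w2 = A ∨ w1 = 1 ∨ 1 = 1
w3 = A ⊕ w2 = 1 ⊕ 1 = 0
w4 = w3 ⊕ B = 0 ⊕ 0 = 0
w5 = w4 ∧ w3 = 0 ∧ 0 = 0
w6 = w3 ∨ w5 = 0 ∨ 0 = 0
w7 = w6 ∨ D = 0 ∨ 0 = 0
So w7 = 0 as required.

A=1, B=0, C=1, D=0, E=1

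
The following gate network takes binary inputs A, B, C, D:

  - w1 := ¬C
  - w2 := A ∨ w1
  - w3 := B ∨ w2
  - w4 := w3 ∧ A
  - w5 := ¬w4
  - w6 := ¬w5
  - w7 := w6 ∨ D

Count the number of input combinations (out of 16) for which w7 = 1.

w7 = w6 ∨ D must be 1, so at least one of w6, D is 1.
Enumerating the 16 input combinations, 12 give w7 = 1 and 4 give w7 = 0.

12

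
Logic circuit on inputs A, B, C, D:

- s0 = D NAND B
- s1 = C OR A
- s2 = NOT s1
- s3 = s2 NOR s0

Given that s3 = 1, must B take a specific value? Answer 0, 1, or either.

s3 = s2 NOR s0 must be 1, so both s2 = 0 and s0 = 0.
Every assignment with s3 = 1 has B = 1; there are 3 such assignment(s).
  A=0, B=1, C=1, D=1
  A=1, B=1, C=0, D=1
  A=1, B=1, C=1, D=1

1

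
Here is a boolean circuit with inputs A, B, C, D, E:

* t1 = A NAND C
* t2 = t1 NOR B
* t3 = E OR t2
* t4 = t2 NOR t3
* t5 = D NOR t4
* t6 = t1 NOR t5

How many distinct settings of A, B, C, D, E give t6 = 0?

27

t6 = t1 NOR t5 must be 0, so at least one of t1, t5 is 1.
Enumerating the 32 input combinations, 27 give t6 = 0 and 5 give t6 = 1.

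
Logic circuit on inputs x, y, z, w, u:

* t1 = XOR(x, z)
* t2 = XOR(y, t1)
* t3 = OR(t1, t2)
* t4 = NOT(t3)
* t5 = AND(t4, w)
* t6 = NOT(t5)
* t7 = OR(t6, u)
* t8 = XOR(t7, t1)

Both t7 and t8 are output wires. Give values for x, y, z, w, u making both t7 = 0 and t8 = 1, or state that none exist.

no solution exists

Across all 32 input combinations, none give both t7 = 0 and t8 = 1.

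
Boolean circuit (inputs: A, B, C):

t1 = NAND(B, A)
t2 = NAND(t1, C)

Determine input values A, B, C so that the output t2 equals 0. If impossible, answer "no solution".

t2 = NAND(t1, C) must be 0, so both t1 = 1 and C = 1.
t1 = NAND(B, A) must be 1, so at least one of B, A is 0.
Check with A=1, B=0, C=1:
t1 = NAND(B, A) = NAND(0, 1) = 1
t2 = NAND(t1, C) = NAND(1, 1) = 0
So t2 = 0 as required.

A=1, B=0, C=1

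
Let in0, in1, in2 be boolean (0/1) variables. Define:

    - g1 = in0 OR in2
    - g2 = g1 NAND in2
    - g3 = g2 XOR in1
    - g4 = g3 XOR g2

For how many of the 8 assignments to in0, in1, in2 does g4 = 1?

g4 = g3 XOR g2 must be 1, so g3 and g2 differ.
Enumerating the 8 input combinations, 4 give g4 = 1 and 4 give g4 = 0.

4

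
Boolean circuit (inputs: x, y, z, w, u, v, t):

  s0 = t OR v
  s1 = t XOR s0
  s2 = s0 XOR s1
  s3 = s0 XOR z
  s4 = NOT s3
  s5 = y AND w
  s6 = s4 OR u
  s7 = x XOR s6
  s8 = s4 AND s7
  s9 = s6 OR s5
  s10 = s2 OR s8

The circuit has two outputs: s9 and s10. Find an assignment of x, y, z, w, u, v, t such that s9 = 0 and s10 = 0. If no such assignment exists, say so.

Check with x=0, y=1, z=1, w=0, u=0, v=0, t=0:
s0 = t OR v = 0 OR 0 = 0
s1 = t XOR s0 = 0 XOR 0 = 0
s2 = s0 XOR s1 = 0 XOR 0 = 0
s3 = s0 XOR z = 0 XOR 1 = 1
s4 = NOT s3 = NOT 1 = 0
s5 = y AND w = 1 AND 0 = 0
s6 = s4 OR u = 0 OR 0 = 0
s7 = x XOR s6 = 0 XOR 0 = 0
s8 = s4 AND s7 = 0 AND 0 = 0
s9 = s6 OR s5 = 0 OR 0 = 0
s10 = s2 OR s8 = 0 OR 0 = 0
So s9 = 0 and s10 = 0.

x=0, y=1, z=1, w=0, u=0, v=0, t=0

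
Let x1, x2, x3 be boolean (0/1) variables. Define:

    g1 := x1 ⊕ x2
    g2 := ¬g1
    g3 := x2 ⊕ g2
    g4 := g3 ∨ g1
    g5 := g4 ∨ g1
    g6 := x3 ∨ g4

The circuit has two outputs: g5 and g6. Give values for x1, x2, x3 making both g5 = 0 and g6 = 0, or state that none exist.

x1=1, x2=1, x3=0

Check with x1=1, x2=1, x3=0:
g1 = x1 ⊕ x2 = 1 ⊕ 1 = 0
g2 = ¬g1 = ¬0 = 1
g3 = x2 ⊕ g2 = 1 ⊕ 1 = 0
g4 = g3 ∨ g1 = 0 ∨ 0 = 0
g5 = g4 ∨ g1 = 0 ∨ 0 = 0
g6 = x3 ∨ g4 = 0 ∨ 0 = 0
So g5 = 0 and g6 = 0.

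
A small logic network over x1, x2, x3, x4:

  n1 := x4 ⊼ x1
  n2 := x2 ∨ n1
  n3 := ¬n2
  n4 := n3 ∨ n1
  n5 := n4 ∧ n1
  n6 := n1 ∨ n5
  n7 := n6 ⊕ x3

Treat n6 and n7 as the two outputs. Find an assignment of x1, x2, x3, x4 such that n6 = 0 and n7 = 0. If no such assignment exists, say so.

Check with x1=1 x2=0 x3=0 x4=1:
n1 = x4 ⊼ x1 = 1 ⊼ 1 = 0
n2 = x2 ∨ n1 = 0 ∨ 0 = 0
n3 = ¬n2 = ¬0 = 1
n4 = n3 ∨ n1 = 1 ∨ 0 = 1
n5 = n4 ∧ n1 = 1 ∧ 0 = 0
n6 = n1 ∨ n5 = 0 ∨ 0 = 0
n7 = n6 ⊕ x3 = 0 ⊕ 0 = 0
So n6 = 0 and n7 = 0.

x1=1 x2=0 x3=0 x4=1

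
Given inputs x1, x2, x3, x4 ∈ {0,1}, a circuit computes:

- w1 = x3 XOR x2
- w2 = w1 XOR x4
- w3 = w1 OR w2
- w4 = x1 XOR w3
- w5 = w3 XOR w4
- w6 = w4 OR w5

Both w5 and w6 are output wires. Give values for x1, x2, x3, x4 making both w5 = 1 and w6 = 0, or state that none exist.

Across all 16 input combinations, none give both w5 = 1 and w6 = 0.

no solution exists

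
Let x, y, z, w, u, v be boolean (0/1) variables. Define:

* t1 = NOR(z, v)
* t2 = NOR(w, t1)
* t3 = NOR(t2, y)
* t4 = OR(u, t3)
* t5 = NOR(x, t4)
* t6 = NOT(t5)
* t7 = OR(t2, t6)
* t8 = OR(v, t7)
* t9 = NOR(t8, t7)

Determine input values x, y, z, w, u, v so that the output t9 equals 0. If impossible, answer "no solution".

x=1, y=0, z=1, w=0, u=1, v=1

Check with x=1, y=0, z=1, w=0, u=1, v=1:
t1 = NOR(z, v) = NOR(1, 1) = 0
t2 = NOR(w, t1) = NOR(0, 0) = 1
t3 = NOR(t2, y) = NOR(1, 0) = 0
t4 = OR(u, t3) = OR(1, 0) = 1
t5 = NOR(x, t4) = NOR(1, 1) = 0
t6 = NOT(t5) = NOT 0 = 1
t7 = OR(t2, t6) = OR(1, 1) = 1
t8 = OR(v, t7) = OR(1, 1) = 1
t9 = NOR(t8, t7) = NOR(1, 1) = 0
So t9 = 0 as required.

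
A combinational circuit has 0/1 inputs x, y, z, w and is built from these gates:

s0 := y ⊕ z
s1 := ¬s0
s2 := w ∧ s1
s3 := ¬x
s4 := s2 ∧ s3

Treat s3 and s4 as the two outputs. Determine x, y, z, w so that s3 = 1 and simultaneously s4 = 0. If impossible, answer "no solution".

Check with x=0, y=1, z=1, w=0:
s0 = y ⊕ z = 1 ⊕ 1 = 0
s1 = ¬s0 = ¬0 = 1
s2 = w ∧ s1 = 0 ∧ 1 = 0
s3 = ¬x = ¬0 = 1
s4 = s2 ∧ s3 = 0 ∧ 1 = 0
So s3 = 1 and s4 = 0.

x=0, y=1, z=1, w=0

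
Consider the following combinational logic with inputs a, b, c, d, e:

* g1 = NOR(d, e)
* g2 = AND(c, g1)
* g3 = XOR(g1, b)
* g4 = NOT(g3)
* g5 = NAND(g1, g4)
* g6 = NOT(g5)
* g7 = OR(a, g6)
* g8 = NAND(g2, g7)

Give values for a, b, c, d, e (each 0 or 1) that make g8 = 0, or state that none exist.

a=1, b=1, c=1, d=0, e=0

g8 = NAND(g2, g7) must be 0, so both g2 = 1 and g7 = 1.
g2 = AND(c, g1) must be 1, so both c = 1 and g1 = 1.
g7 = OR(a, g6) must be 1, so at least one of a, g6 is 1.
Check with a=1, b=1, c=1, d=0, e=0:
g1 = NOR(d, e) = NOR(0, 0) = 1
g2 = AND(c, g1) = AND(1, 1) = 1
g3 = XOR(g1, b) = XOR(1, 1) = 0
g4 = NOT(g3) = NOT 0 = 1
g5 = NAND(g1, g4) = NAND(1, 1) = 0
g6 = NOT(g5) = NOT 0 = 1
g7 = OR(a, g6) = OR(1, 1) = 1
g8 = NAND(g2, g7) = NAND(1, 1) = 0
So g8 = 0 as required.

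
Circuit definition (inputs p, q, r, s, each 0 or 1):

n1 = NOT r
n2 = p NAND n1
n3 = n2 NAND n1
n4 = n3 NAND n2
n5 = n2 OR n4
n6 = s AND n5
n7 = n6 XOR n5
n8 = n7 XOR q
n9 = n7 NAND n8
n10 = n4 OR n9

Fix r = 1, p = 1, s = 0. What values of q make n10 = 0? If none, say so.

q=0

Check with r = 1, p = 1, s = 0 and q=0:
n1 = NOT r = NOT 1 = 0
n2 = p NAND n1 = 1 NAND 0 = 1
n3 = n2 NAND n1 = 1 NAND 0 = 1
n4 = n3 NAND n2 = 1 NAND 1 = 0
n5 = n2 OR n4 = 1 OR 0 = 1
n6 = s AND n5 = 0 AND 1 = 0
n7 = n6 XOR n5 = 0 XOR 1 = 1
n8 = n7 XOR q = 1 XOR 0 = 1
n9 = n7 NAND n8 = 1 NAND 1 = 0
n10 = n4 OR n9 = 0 OR 0 = 0
So n10 = 0.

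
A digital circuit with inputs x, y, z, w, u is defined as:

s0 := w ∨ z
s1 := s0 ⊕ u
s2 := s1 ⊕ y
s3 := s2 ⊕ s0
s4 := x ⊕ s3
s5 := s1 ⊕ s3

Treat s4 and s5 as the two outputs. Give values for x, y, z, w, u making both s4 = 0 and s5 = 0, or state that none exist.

Check with x=0 y=1 z=1 w=1 u=1:
s0 = w ∨ z = 1 ∨ 1 = 1
s1 = s0 ⊕ u = 1 ⊕ 1 = 0
s2 = s1 ⊕ y = 0 ⊕ 1 = 1
s3 = s2 ⊕ s0 = 1 ⊕ 1 = 0
s4 = x ⊕ s3 = 0 ⊕ 0 = 0
s5 = s1 ⊕ s3 = 0 ⊕ 0 = 0
So s4 = 0 and s5 = 0.

x=0 y=1 z=1 w=1 u=1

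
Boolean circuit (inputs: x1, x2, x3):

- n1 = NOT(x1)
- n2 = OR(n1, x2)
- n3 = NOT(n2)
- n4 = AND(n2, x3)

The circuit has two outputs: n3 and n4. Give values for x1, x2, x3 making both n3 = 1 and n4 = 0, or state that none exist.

x1=1 x2=0 x3=0

Check with x1=1 x2=0 x3=0:
n1 = NOT(x1) = NOT 1 = 0
n2 = OR(n1, x2) = OR(0, 0) = 0
n3 = NOT(n2) = NOT 0 = 1
n4 = AND(n2, x3) = AND(0, 0) = 0
So n3 = 1 and n4 = 0.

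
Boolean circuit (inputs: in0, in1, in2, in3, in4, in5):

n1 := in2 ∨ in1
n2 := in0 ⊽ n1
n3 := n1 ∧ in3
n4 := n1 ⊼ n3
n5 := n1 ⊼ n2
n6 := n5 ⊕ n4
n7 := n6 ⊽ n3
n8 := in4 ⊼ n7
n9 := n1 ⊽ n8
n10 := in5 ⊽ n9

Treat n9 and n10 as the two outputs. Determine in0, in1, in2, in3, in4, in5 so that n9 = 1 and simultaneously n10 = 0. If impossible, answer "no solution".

Check with in0=1, in1=0, in2=0, in3=0, in4=1, in5=0:
n1 = in2 ∨ in1 = 0 ∨ 0 = 0
n2 = in0 ⊽ n1 = 1 ⊽ 0 = 0
n3 = n1 ∧ in3 = 0 ∧ 0 = 0
n4 = n1 ⊼ n3 = 0 ⊼ 0 = 1
n5 = n1 ⊼ n2 = 0 ⊼ 0 = 1
n6 = n5 ⊕ n4 = 1 ⊕ 1 = 0
n7 = n6 ⊽ n3 = 0 ⊽ 0 = 1
n8 = in4 ⊼ n7 = 1 ⊼ 1 = 0
n9 = n1 ⊽ n8 = 0 ⊽ 0 = 1
n10 = in5 ⊽ n9 = 0 ⊽ 1 = 0
So n9 = 1 and n10 = 0.

in0=1, in1=0, in2=0, in3=0, in4=1, in5=0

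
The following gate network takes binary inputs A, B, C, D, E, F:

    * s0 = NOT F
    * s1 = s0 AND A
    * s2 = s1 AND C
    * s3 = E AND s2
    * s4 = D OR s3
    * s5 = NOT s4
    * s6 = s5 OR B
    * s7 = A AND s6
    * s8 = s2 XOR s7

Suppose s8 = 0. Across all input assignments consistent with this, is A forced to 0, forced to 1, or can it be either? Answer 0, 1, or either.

either

Both values of A occur among assignments with s8 = 0:
  A=0: A=0, B=0, C=0, D=0, E=0, F=0
  A=1: A=1, B=0, C=0, D=1, E=0, F=0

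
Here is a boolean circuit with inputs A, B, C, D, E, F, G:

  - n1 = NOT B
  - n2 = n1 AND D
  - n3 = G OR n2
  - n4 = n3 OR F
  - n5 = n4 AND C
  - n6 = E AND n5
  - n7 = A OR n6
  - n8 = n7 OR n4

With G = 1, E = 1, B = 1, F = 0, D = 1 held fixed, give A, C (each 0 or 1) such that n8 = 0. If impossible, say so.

no solution exists

With G = 1, E = 1, B = 1, F = 0, D = 1 fixed, none of the 4 settings of A, C give n8 = 0.
For example, with A=1, C=1:
n1 = NOT B = NOT 1 = 0
n2 = n1 AND D = 0 AND 1 = 0
n3 = G OR n2 = 1 OR 0 = 1
n4 = n3 OR F = 1 OR 0 = 1
n5 = n4 AND C = 1 AND 1 = 1
n6 = E AND n5 = 1 AND 1 = 1
n7 = A OR n6 = 1 OR 1 = 1
n8 = n7 OR n4 = 1 OR 1 = 1
giving n8 = 1 ≠ 0.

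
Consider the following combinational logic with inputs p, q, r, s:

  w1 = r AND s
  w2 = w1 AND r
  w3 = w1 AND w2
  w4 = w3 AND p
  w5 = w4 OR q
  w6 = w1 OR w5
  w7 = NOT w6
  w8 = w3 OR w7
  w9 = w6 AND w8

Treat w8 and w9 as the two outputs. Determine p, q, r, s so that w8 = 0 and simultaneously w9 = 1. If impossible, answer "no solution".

Across all 16 input combinations, none give both w8 = 0 and w9 = 1.

no solution exists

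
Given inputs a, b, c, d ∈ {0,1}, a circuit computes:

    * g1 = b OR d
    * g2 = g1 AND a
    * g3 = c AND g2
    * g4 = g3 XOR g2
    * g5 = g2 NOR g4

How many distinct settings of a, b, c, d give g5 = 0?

g5 = g2 NOR g4 must be 0, so at least one of g2, g4 is 1.
Enumerating the 16 input combinations, 6 give g5 = 0 and 10 give g5 = 1.

6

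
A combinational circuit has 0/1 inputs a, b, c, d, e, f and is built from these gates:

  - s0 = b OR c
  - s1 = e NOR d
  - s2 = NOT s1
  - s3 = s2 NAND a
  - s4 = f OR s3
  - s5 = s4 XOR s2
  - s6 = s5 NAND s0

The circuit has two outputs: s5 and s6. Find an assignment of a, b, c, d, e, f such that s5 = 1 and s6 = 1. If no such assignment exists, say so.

Check with a=1, b=0, c=0, d=0, e=0, f=1:
s0 = b OR c = 0 OR 0 = 0
s1 = e NOR d = 0 NOR 0 = 1
s2 = NOT s1 = NOT 1 = 0
s3 = s2 NAND a = 0 NAND 1 = 1
s4 = f OR s3 = 1 OR 1 = 1
s5 = s4 XOR s2 = 1 XOR 0 = 1
s6 = s5 NAND s0 = 1 NAND 0 = 1
So s5 = 1 and s6 = 1.

a=1, b=0, c=0, d=0, e=0, f=1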